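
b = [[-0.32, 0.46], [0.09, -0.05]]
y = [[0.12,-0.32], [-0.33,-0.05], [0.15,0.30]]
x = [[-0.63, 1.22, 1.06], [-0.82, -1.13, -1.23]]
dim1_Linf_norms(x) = [1.22, 1.23]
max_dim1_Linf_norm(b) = 0.46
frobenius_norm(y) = 0.58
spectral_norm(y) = 0.45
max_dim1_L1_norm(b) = 0.78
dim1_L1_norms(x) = [2.91, 3.18]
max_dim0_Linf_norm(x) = 1.23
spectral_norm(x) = 2.33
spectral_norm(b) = 0.57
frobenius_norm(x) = 2.54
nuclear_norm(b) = 0.61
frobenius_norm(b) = 0.57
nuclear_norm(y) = 0.82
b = x @ y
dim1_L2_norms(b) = [0.56, 0.1]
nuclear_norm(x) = 3.36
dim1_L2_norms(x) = [1.73, 1.86]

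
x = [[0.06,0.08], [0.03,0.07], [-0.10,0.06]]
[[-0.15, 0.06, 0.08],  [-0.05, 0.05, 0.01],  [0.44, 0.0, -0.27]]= x @ [[-3.81, 0.31, 2.27], [0.95, 0.54, -0.76]]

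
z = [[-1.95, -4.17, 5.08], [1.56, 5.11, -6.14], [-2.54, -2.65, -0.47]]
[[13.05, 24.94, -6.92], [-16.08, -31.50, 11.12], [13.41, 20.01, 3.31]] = z@[[-0.04, 0.98, -3.28], [-4.78, -8.23, 2.06], [-1.37, -1.47, -0.93]]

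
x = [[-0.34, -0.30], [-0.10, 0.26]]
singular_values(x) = [0.47, 0.25]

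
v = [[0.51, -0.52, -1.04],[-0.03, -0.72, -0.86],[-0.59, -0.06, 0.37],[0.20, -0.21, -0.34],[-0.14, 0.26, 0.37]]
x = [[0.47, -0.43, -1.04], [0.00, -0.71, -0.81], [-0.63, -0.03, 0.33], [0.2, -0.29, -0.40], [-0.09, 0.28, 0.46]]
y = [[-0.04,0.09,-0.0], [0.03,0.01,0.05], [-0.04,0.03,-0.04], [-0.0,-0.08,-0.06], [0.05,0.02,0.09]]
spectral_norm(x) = 1.80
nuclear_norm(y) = 0.28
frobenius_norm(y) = 0.20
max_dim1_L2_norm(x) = 1.22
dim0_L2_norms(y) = [0.08, 0.13, 0.13]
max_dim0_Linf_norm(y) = 0.09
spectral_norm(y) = 0.15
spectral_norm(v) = 1.82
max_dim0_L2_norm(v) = 1.49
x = v + y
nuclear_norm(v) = 2.56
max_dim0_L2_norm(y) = 0.13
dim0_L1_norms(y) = [0.16, 0.23, 0.24]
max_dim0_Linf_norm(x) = 1.04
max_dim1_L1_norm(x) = 1.94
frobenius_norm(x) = 1.93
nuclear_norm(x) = 2.62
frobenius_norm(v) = 1.95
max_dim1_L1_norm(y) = 0.16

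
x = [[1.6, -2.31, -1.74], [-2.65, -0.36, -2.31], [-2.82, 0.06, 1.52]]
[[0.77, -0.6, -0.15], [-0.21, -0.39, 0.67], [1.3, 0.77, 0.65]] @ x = [[3.24, -1.57, -0.18], [-1.19, 0.67, 2.28], [-1.79, -3.24, -3.05]]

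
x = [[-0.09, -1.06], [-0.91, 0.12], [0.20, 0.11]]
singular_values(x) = [1.07, 0.94]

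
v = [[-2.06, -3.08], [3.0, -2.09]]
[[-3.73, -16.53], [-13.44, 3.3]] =v @[[-2.48,  3.30],[2.87,  3.16]]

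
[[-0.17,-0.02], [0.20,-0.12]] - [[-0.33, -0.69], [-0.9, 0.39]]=[[0.16, 0.67], [1.1, -0.51]]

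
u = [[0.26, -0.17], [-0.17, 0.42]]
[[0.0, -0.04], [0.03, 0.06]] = u@[[0.08, -0.05], [0.10, 0.13]]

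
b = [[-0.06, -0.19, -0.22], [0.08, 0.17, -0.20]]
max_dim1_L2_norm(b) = 0.3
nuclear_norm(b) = 0.57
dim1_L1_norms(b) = [0.47, 0.45]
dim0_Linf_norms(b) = [0.08, 0.19, 0.22]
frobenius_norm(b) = 0.40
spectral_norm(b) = 0.30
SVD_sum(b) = [[-0.02, -0.10, -0.26], [-0.01, -0.04, -0.11]] + [[-0.04, -0.09, 0.04], [0.09, 0.21, -0.09]]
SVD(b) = [[-0.92, -0.4], [-0.40, 0.92]] @ diag([0.3018462581907296, 0.26886583348624915]) @ [[0.08, 0.35, 0.93], [0.36, 0.86, -0.35]]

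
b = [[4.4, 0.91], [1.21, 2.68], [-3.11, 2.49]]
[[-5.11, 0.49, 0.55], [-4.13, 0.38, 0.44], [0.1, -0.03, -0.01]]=b@[[-0.93, 0.09, 0.10], [-1.12, 0.1, 0.12]]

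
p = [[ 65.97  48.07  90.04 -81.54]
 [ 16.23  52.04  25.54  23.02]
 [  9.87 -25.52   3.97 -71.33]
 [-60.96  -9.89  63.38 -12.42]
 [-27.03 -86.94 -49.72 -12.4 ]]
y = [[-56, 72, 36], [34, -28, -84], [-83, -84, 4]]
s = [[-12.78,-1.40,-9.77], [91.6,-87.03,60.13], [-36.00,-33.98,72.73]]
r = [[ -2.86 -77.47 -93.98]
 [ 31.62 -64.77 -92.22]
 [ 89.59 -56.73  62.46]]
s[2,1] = -33.98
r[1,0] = 31.62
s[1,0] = 91.6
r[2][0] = 89.59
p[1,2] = 25.54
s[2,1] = -33.98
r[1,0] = 31.62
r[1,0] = 31.62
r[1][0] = 31.62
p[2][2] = 3.97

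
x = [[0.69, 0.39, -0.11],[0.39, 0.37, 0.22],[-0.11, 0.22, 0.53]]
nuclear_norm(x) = 1.60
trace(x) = 1.59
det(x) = -0.00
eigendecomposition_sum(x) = [[-0.00, 0.00, -0.0], [0.00, -0.00, 0.00], [-0.00, 0.0, -0.00]] + [[0.63, 0.45, 0.07], [0.45, 0.32, 0.05], [0.07, 0.05, 0.01]] + [[0.06, -0.06, -0.18], [-0.06, 0.06, 0.17], [-0.18, 0.17, 0.52]]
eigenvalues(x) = [-0.0, 0.95, 0.64]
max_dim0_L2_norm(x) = 0.8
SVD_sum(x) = [[0.63, 0.45, 0.07], [0.45, 0.32, 0.05], [0.07, 0.05, 0.01]] + [[0.06,-0.06,-0.18], [-0.06,0.06,0.17], [-0.18,0.17,0.52]] + [[-0.0, 0.0, -0.00],[0.00, -0.0, 0.0],[-0.0, 0.0, -0.0]]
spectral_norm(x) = 0.95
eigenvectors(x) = [[0.49, -0.81, -0.31], [-0.76, -0.58, 0.30], [0.42, -0.09, 0.90]]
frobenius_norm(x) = 1.15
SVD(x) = [[-0.81, 0.31, 0.49], [-0.58, -0.30, -0.76], [-0.09, -0.90, 0.42]] @ diag([0.9542911325514116, 0.6390751929050802, 0.0033663254564916933]) @ [[-0.81, -0.58, -0.09], [0.31, -0.3, -0.9], [-0.49, 0.76, -0.42]]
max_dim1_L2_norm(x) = 0.8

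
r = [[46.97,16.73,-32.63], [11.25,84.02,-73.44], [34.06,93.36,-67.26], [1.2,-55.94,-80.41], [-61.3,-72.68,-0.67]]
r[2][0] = 34.06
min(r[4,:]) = -72.68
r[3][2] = -80.41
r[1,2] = -73.44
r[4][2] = -0.67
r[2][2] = -67.26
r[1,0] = 11.25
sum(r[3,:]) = -135.14999999999998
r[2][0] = 34.06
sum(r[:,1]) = 65.49000000000001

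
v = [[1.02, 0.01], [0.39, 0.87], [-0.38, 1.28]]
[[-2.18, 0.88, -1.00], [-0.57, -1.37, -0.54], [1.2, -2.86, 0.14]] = v @ [[-2.14, 0.88, -0.98],[0.3, -1.97, -0.18]]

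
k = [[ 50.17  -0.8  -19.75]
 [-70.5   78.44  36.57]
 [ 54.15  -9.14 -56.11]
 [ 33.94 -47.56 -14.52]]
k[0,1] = -0.8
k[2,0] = 54.15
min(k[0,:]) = -19.75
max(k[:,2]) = 36.57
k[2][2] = -56.11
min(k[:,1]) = -47.56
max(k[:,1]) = 78.44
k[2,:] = [54.15, -9.14, -56.11]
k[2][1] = -9.14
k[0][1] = -0.8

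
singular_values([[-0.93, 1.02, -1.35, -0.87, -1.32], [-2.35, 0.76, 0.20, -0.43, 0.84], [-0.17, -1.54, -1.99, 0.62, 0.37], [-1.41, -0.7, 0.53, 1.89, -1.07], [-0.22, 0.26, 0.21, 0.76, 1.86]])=[3.01, 2.89, 2.83, 2.41, 0.76]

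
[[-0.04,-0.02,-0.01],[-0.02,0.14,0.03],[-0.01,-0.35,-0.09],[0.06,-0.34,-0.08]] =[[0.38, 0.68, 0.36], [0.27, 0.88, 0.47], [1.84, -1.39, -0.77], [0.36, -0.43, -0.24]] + [[-0.42, -0.70, -0.37],[-0.29, -0.74, -0.44],[-1.85, 1.04, 0.68],[-0.3, 0.09, 0.16]]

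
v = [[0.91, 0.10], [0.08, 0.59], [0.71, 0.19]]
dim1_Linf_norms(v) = [0.91, 0.59, 0.71]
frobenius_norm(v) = 1.32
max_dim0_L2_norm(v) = 1.16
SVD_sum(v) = [[0.87, 0.23], [0.22, 0.06], [0.71, 0.19]] + [[0.04, -0.13], [-0.14, 0.53], [0.0, -0.00]]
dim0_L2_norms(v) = [1.16, 0.63]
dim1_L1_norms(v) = [1.01, 0.67, 0.9]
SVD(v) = [[-0.76,0.25], [-0.19,-0.97], [-0.62,0.00]] @ diag([1.1882286610360082, 0.5664915260553992]) @ [[-0.97, -0.26], [0.26, -0.97]]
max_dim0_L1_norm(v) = 1.7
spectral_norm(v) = 1.19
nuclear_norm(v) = 1.75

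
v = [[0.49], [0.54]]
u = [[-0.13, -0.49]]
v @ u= [[-0.06, -0.24], [-0.07, -0.26]]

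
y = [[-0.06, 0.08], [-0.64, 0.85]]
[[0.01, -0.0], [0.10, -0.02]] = y @ [[-0.03, 0.11], [0.09, 0.06]]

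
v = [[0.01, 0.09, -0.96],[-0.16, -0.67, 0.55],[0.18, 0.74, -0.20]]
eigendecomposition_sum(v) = [[0.18, 0.74, -0.31], [-0.21, -0.86, 0.36], [0.16, 0.66, -0.28]] + [[-0.03, -0.07, -0.06], [0.01, 0.02, 0.01], [0.00, 0.0, 0.0]] + [[-0.14, -0.58, -0.59],[0.04, 0.17, 0.18],[0.02, 0.08, 0.08]]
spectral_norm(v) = 1.34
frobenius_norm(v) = 1.53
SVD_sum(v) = [[0.12, 0.5, -0.6], [-0.13, -0.55, 0.66], [0.09, 0.41, -0.49]] + [[-0.11, -0.41, -0.36], [-0.03, -0.12, -0.11], [0.09, 0.33, 0.29]] + [[-0.0,  0.00,  0.00], [-0.00,  0.0,  0.00], [-0.00,  0.00,  0.0]]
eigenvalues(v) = [-0.96, -0.01, 0.11]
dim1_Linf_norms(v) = [0.96, 0.67, 0.74]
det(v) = 0.00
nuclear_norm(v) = 2.07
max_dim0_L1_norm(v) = 1.71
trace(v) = -0.86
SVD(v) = [[-0.59, -0.75, 0.29], [0.65, -0.23, 0.73], [-0.48, 0.61, 0.62]] @ diag([1.3375236086720623, 0.7333683449638789, 0.0012111357506623948]) @ [[-0.15, -0.63, 0.76], [0.19, 0.74, 0.65], [-0.97, 0.24, 0.01]]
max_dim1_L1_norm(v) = 1.38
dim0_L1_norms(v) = [0.35, 1.5, 1.71]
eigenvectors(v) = [[-0.56, 0.97, -0.95], [0.65, -0.24, 0.28], [-0.51, -0.0, 0.12]]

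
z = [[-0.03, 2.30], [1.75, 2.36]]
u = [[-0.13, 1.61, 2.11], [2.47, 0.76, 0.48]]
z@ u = [[5.68,1.7,1.04], [5.6,4.61,4.83]]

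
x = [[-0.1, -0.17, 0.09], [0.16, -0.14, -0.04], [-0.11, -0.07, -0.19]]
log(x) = [[-1.49+0.00j, -1.83-0.03j, 0.94-0.05j],[(1.69-0.06j), -1.56+0.86j, 0.06+1.18j],[-1.23-0.12j, (-0.05+1.66j), -1.49+2.28j]]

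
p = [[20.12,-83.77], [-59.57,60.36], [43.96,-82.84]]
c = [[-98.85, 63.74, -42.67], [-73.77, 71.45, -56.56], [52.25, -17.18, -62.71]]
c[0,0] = -98.85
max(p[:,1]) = 60.36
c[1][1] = 71.45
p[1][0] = -59.57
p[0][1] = -83.77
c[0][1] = 63.74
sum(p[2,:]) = -38.88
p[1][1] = 60.36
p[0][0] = 20.12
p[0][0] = 20.12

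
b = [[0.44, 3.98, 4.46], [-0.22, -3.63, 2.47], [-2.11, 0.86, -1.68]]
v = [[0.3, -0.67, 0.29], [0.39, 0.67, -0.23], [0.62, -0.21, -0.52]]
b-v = [[0.14,4.65,4.17], [-0.61,-4.30,2.70], [-2.73,1.07,-1.16]]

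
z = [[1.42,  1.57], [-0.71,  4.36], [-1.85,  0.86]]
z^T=[[1.42,-0.71,-1.85], [1.57,4.36,0.86]]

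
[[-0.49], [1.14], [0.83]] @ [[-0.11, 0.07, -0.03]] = [[0.05, -0.03, 0.01], [-0.13, 0.08, -0.03], [-0.09, 0.06, -0.02]]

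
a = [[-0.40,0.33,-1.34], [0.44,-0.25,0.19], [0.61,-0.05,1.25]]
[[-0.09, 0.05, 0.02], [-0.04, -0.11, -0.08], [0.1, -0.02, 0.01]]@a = [[0.07, -0.04, 0.16], [-0.08, 0.02, -0.07], [-0.04, 0.04, -0.13]]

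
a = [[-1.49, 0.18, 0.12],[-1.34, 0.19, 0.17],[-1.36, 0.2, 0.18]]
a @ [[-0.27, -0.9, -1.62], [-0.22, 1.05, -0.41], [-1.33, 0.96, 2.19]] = [[0.2, 1.65, 2.60], [0.09, 1.57, 2.47], [0.08, 1.61, 2.52]]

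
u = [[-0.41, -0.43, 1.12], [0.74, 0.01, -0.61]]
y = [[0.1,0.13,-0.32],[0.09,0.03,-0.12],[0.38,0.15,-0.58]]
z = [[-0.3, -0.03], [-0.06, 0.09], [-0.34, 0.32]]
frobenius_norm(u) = 1.59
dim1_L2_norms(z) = [0.3, 0.11, 0.47]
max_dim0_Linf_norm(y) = 0.58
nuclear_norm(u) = 1.98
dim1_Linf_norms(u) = [1.12, 0.74]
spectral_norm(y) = 0.80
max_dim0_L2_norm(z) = 0.46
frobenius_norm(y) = 0.81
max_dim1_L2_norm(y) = 0.71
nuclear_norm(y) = 0.91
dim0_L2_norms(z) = [0.46, 0.33]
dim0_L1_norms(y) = [0.57, 0.31, 1.02]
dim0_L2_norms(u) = [0.85, 0.43, 1.28]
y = z @ u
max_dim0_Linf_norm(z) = 0.34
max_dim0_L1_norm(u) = 1.73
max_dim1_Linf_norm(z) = 0.34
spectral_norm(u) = 1.52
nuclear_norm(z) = 0.74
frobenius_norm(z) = 0.57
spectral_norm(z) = 0.53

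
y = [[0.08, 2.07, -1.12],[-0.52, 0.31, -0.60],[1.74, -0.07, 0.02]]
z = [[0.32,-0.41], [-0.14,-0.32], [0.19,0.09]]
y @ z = [[-0.48, -0.8], [-0.32, 0.06], [0.57, -0.69]]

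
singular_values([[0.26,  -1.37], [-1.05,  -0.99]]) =[1.76, 0.96]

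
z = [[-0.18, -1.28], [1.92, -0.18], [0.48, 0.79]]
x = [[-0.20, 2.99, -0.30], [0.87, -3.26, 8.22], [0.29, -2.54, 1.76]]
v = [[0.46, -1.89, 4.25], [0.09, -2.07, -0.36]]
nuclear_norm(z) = 3.50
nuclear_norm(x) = 12.44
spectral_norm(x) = 9.40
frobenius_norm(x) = 9.88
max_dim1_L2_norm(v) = 4.67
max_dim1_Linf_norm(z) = 1.92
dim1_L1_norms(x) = [3.49, 12.35, 4.59]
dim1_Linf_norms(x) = [2.99, 8.22, 2.54]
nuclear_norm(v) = 6.73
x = z @ v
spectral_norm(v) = 4.71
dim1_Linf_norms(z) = [1.28, 1.92, 0.79]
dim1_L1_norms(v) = [6.6, 2.52]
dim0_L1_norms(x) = [1.36, 8.79, 10.28]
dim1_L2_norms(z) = [1.29, 1.93, 0.92]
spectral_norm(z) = 2.00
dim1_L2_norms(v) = [4.67, 2.1]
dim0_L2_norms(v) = [0.47, 2.8, 4.27]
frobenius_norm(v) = 5.13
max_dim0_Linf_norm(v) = 4.25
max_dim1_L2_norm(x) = 8.89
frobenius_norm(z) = 2.50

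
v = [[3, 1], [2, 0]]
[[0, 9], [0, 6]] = v@[[0, 3], [0, 0]]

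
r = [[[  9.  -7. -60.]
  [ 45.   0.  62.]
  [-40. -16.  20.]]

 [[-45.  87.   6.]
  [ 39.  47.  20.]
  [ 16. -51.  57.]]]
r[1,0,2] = 6.0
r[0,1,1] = 0.0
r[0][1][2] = 62.0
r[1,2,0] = 16.0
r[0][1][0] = 45.0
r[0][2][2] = 20.0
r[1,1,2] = 20.0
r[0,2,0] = -40.0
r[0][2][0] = -40.0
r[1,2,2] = 57.0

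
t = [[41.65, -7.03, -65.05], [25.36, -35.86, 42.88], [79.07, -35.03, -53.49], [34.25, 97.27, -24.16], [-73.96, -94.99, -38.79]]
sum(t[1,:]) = 32.38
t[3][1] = 97.27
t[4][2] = -38.79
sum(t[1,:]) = 32.38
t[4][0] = -73.96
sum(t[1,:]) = 32.38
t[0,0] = 41.65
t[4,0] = -73.96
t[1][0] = 25.36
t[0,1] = -7.03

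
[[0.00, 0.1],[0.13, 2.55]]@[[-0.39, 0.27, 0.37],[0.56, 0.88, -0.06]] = [[0.06, 0.09, -0.01],[1.38, 2.28, -0.1]]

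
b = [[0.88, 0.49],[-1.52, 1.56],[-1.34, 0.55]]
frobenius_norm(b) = 2.80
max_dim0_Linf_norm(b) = 1.56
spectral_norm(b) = 2.60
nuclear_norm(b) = 3.64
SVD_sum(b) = [[0.36, -0.25], [-1.75, 1.23], [-1.15, 0.81]] + [[0.52, 0.74], [0.23, 0.33], [-0.19, -0.26]]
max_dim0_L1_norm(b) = 3.74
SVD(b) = [[-0.17, -0.87],[0.82, -0.38],[0.54, 0.31]] @ diag([2.601840010935718, 1.0426066168474197]) @ [[-0.82, 0.58], [-0.58, -0.82]]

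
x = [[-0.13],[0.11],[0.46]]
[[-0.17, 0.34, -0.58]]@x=[[-0.21]]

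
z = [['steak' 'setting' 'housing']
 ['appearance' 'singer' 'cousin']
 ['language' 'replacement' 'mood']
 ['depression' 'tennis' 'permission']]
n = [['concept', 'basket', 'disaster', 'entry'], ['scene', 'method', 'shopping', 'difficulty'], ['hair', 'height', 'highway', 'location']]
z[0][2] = 'housing'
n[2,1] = 'height'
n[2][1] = 'height'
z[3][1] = 'tennis'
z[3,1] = 'tennis'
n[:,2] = ['disaster', 'shopping', 'highway']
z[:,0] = ['steak', 'appearance', 'language', 'depression']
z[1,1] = 'singer'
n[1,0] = 'scene'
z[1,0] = 'appearance'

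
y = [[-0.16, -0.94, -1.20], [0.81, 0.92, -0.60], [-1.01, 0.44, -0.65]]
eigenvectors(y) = [[(-0.65+0j), 0.09-0.58j, 0.09+0.58j], [(0.03+0j), (-0.71+0j), -0.71-0.00j], [(-0.76+0j), (-0+0.4j), -0.00-0.40j]]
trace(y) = 0.11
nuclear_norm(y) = 4.14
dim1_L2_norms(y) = [1.53, 1.36, 1.28]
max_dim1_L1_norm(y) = 2.33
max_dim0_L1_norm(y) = 2.45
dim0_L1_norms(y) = [1.98, 2.3, 2.45]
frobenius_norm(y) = 2.42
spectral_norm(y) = 1.65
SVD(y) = [[0.86, -0.15, 0.5], [-0.29, -0.93, 0.22], [0.43, -0.33, -0.84]] @ diag([1.6451608630870784, 1.3453718663986287, 1.1538285295786577]) @ [[-0.49, -0.54, -0.69], [-0.29, -0.64, 0.71], [0.82, -0.55, -0.16]]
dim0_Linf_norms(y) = [1.01, 0.94, 1.2]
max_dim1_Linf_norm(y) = 1.2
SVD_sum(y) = [[-0.69, -0.76, -0.97], [0.23, 0.26, 0.33], [-0.34, -0.38, -0.48]] + [[0.06, 0.13, -0.14], [0.37, 0.8, -0.89], [0.13, 0.29, -0.32]] + [[0.47,-0.31,-0.09],  [0.21,-0.14,-0.04],  [-0.8,0.53,0.15]]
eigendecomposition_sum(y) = [[(-0.57-0j), (-0.07+0j), -0.82+0.00j], [(0.02+0j), -0j, (0.04-0j)], [(-0.66-0j), -0.08+0.00j, (-0.96+0j)]] + [[0.20+0.36j, -0.44+0.32j, (-0.19-0.29j)], [0.39-0.31j, 0.46+0.46j, (-0.32+0.28j)], [-0.17-0.22j, (0.26-0.26j), (0.16+0.18j)]] + [[0.20-0.36j, -0.44-0.32j, -0.19+0.29j],[(0.39+0.31j), 0.46-0.46j, -0.32-0.28j],[-0.17+0.22j, (0.26+0.26j), 0.16-0.18j]]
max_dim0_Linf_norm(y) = 1.2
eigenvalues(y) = [(-1.53+0j), (0.82+1j), (0.82-1j)]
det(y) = -2.55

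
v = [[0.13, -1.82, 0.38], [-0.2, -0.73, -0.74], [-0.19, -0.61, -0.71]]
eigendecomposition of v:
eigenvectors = [[0.54,  0.99,  -0.96],[0.62,  -0.1,  -0.02],[0.56,  -0.13,  0.28]]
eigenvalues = [-1.57, 0.27, -0.01]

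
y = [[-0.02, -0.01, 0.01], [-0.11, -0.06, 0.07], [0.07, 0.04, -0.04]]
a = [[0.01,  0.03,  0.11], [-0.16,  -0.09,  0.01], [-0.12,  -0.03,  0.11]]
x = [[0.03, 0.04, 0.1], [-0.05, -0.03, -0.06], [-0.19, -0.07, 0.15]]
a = y + x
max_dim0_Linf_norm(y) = 0.11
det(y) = 0.00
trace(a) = 0.03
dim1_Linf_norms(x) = [0.1, 0.06, 0.19]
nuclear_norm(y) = 0.18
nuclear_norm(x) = 0.40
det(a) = -0.00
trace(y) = -0.12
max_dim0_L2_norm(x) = 0.2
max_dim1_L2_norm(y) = 0.14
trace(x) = 0.15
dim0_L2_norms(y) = [0.13, 0.07, 0.08]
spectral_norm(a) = 0.23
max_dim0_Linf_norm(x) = 0.19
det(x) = 0.00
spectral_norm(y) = 0.17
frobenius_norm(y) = 0.17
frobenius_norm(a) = 0.27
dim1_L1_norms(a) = [0.15, 0.26, 0.26]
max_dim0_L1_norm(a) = 0.29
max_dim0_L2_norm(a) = 0.2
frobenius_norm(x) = 0.29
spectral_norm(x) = 0.25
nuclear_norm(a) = 0.38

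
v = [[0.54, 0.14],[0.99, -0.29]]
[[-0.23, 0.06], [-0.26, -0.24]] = v @ [[-0.35, -0.06], [-0.3, 0.64]]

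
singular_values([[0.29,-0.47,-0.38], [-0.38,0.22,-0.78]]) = [0.91, 0.66]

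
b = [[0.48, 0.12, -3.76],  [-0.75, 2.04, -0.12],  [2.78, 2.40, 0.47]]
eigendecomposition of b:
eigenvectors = [[(0.73+0j), 0.73-0.00j, (-0.5+0j)], [(0.09+0.12j), 0.09-0.12j, 0.82+0.00j], [(0.04-0.66j), (0.04+0.66j), 0.29+0.00j]]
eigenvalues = [(0.27+3.41j), (0.27-3.41j), (2.46+0j)]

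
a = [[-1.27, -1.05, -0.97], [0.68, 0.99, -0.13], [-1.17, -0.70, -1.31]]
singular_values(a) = [2.8, 0.91, 0.0]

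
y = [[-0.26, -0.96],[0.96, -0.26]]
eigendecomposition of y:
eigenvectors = [[0.71+0.00j, 0.71-0.00j], [0.00-0.71j, 0.00+0.71j]]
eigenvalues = [(-0.26+0.96j), (-0.26-0.96j)]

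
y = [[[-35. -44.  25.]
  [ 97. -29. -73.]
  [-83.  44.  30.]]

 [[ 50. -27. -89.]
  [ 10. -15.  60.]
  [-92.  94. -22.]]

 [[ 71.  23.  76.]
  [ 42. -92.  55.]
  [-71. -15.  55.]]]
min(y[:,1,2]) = -73.0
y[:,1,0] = [97.0, 10.0, 42.0]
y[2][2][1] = -15.0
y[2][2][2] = 55.0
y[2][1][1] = -92.0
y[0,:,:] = [[-35.0, -44.0, 25.0], [97.0, -29.0, -73.0], [-83.0, 44.0, 30.0]]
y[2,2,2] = 55.0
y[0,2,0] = -83.0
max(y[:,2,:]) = 94.0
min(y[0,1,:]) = -73.0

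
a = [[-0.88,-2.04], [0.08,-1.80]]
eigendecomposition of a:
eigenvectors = [[0.99, 0.95], [0.12, 0.32]]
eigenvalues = [-1.12, -1.56]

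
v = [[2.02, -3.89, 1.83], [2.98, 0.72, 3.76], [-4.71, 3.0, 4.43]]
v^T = [[2.02,2.98,-4.71],[-3.89,0.72,3.00],[1.83,3.76,4.43]]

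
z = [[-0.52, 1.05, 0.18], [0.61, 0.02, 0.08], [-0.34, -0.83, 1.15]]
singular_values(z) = [1.54, 1.13, 0.52]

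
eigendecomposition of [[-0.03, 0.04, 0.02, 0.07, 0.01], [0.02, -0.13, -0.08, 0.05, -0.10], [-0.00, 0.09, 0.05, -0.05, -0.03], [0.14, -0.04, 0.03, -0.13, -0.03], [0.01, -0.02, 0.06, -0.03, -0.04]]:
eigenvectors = [[(0.75+0j), 0.02-0.12j, 0.02+0.12j, (0.4+0j), 0.31+0.00j], [(0.28+0j), -0.26+0.40j, (-0.26-0.4j), 0.13+0.00j, (0.5+0j)], [0.11+0.00j, (0.7+0j), (0.7-0j), -0.25+0.00j, (-0.4+0j)], [(0.59+0j), 0.08-0.20j, 0.08+0.20j, (-0.87+0j), (-0.69+0j)], [(-0.11+0j), 0.18-0.43j, 0.18+0.43j, (-0.09+0j), (0.1+0j)]]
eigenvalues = [(0.04+0j), 0.09j, -0.09j, (-0.18+0j), (-0.14+0j)]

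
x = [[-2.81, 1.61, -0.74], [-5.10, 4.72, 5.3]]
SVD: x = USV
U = [[-0.25,-0.97], [-0.97,0.25]]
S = [9.0, 2.53]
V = [[0.63, -0.55, -0.55],[0.57, -0.15, 0.81]]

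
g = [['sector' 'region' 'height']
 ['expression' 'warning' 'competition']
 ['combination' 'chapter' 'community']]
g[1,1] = 'warning'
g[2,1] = 'chapter'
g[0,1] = 'region'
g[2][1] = 'chapter'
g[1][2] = 'competition'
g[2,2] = 'community'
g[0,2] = 'height'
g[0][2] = 'height'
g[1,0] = 'expression'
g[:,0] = ['sector', 'expression', 'combination']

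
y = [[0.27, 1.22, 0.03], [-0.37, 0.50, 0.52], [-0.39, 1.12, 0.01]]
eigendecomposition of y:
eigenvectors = [[(-0.78+0j), -0.78-0.00j, 0.40+0.00j], [-0.25-0.35j, -0.25+0.35j, (-0.29+0j)], [-0.27-0.37j, -0.27+0.37j, 0.87+0.00j]]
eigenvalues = [(0.66+0.55j), (0.66-0.55j), (-0.54+0j)]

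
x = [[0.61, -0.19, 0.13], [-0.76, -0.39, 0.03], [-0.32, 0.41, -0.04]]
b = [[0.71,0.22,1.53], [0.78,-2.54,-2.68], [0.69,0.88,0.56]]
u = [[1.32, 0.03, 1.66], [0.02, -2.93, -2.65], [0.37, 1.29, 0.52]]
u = x + b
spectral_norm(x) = 1.03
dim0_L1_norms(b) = [2.18, 3.64, 4.77]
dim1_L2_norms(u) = [2.12, 3.95, 1.44]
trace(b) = -1.27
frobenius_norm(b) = 4.32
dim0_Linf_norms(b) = [0.78, 2.54, 2.68]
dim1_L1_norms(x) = [0.93, 1.18, 0.77]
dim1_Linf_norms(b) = [1.53, 2.68, 0.88]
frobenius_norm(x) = 1.19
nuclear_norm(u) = 6.65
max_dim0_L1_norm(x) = 1.69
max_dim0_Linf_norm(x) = 0.76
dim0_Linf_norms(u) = [1.32, 2.93, 2.65]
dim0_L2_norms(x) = [1.03, 0.6, 0.14]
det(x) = -0.05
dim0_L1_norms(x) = [1.69, 0.99, 0.2]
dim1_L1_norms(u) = [3.01, 5.6, 2.18]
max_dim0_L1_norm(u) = 4.83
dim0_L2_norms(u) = [1.37, 3.2, 3.17]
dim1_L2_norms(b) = [1.7, 3.77, 1.25]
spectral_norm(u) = 4.34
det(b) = 3.89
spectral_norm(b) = 4.05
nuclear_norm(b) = 6.10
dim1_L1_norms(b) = [2.46, 6.0, 2.13]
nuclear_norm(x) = 1.71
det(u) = 4.31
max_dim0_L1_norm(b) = 4.77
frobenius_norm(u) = 4.71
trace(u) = -1.09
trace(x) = 0.18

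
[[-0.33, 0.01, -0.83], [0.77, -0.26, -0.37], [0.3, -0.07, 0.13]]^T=[[-0.33,0.77,0.3], [0.01,-0.26,-0.07], [-0.83,-0.37,0.13]]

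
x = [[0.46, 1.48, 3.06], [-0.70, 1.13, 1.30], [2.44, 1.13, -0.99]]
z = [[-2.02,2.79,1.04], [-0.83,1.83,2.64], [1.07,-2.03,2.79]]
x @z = [[1.12, -2.22, 12.92], [1.87, -2.52, 5.88], [-6.93, 10.89, 2.76]]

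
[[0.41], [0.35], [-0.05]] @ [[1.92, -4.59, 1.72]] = [[0.79, -1.88, 0.71], [0.67, -1.61, 0.6], [-0.10, 0.23, -0.09]]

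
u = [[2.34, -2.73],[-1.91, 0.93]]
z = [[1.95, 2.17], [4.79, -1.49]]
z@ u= [[0.42, -3.31], [14.05, -14.46]]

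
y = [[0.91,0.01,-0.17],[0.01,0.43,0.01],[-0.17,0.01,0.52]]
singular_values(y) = [0.97, 0.46, 0.42]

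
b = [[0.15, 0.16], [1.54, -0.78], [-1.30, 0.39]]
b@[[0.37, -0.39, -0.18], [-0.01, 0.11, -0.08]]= [[0.05, -0.04, -0.04], [0.58, -0.69, -0.21], [-0.48, 0.55, 0.20]]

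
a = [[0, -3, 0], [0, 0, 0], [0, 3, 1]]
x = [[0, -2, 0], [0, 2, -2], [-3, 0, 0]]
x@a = [[0, 0, 0], [0, -6, -2], [0, 9, 0]]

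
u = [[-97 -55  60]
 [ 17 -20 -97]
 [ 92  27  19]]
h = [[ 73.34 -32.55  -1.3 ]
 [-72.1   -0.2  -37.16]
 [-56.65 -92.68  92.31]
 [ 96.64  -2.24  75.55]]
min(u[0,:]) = -97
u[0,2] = 60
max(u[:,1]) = 27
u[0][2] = 60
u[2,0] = 92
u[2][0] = 92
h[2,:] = [-56.65, -92.68, 92.31]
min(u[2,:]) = 19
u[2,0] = 92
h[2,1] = -92.68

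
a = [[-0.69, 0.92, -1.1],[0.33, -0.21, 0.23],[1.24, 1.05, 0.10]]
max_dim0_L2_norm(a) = 1.46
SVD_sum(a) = [[-1.05, 0.17, -0.79], [0.34, -0.06, 0.25], [0.72, -0.12, 0.54]] + [[0.34, 0.76, -0.29], [-0.05, -0.11, 0.04], [0.53, 1.16, -0.45]] + [[0.01, -0.01, -0.02], [0.04, -0.05, -0.07], [-0.0, 0.0, 0.01]]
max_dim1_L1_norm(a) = 2.71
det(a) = -0.25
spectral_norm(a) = 1.66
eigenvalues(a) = [(-0.22+0.82j), (-0.22-0.82j), (-0.36+0j)]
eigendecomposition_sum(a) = [[-0.39+0.44j, (0.05+1.02j), -0.45-0.36j], [0.20-0.03j, 0.21-0.28j, (0.04+0.19j)], [0.66+0.07j, 0.91-0.71j, (-0.04+0.65j)]] + [[-0.39-0.44j, 0.05-1.02j, -0.45+0.36j], [0.20+0.03j, (0.21+0.28j), 0.04-0.19j], [(0.66-0.07j), 0.91+0.71j, -0.04-0.65j]] + [[(0.09-0j), 0.82-0.00j, -0.19+0.00j], [(-0.07+0j), -0.63+0.00j, (0.15-0j)], [-0.09+0.00j, -0.78+0.00j, 0.18-0.00j]]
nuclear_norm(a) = 3.37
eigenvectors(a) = [[0.37-0.53j, (0.37+0.53j), 0.63+0.00j], [(-0.21+0.06j), (-0.21-0.06j), (-0.49+0j)], [(-0.73+0j), -0.73-0.00j, -0.60+0.00j]]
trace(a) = -0.80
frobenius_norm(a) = 2.32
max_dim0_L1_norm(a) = 2.26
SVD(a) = [[-0.8, -0.55, -0.26], [0.26, 0.08, -0.96], [0.55, -0.83, 0.08]] @ diag([1.6580583845581645, 1.6218476144939677, 0.09461875478253633]) @ [[0.79, -0.13, 0.6], [-0.39, -0.86, 0.33], [-0.47, 0.49, 0.73]]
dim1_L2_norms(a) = [1.59, 0.45, 1.63]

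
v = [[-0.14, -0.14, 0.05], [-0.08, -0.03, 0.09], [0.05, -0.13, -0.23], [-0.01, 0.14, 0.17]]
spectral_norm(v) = 0.35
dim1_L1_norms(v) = [0.33, 0.2, 0.41, 0.32]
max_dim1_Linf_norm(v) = 0.23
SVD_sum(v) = [[0.0, -0.00, -0.01], [-0.01, 0.04, 0.06], [0.04, -0.14, -0.23], [-0.04, 0.11, 0.18]] + [[-0.14, -0.14, 0.06], [-0.07, -0.07, 0.03], [0.01, 0.01, -0.00], [0.03, 0.03, -0.01]] + [[-0.00, 0.0, -0.0], [0.0, -0.00, 0.0], [-0.00, 0.00, -0.0], [-0.0, 0.0, -0.00]]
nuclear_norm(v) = 0.59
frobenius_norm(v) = 0.42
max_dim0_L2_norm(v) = 0.3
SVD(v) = [[0.02, 0.88, -0.32],[-0.21, 0.43, 0.29],[0.76, -0.04, -0.51],[-0.61, -0.17, -0.74]] @ diag([0.3529945981394959, 0.23104077563416878, 0.003869583788657879]) @ [[0.16, -0.51, -0.84], [-0.69, -0.67, 0.28], [0.71, -0.53, 0.46]]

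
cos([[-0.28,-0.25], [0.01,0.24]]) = [[0.96, -0.00], [0.00, 0.97]]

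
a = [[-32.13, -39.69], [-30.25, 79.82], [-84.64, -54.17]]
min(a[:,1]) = -54.17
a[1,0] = -30.25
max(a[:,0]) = -30.25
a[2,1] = -54.17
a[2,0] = -84.64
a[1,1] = 79.82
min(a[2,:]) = -84.64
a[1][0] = -30.25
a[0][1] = -39.69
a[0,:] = [-32.13, -39.69]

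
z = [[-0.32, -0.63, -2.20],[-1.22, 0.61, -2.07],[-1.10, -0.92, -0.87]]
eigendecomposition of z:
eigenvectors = [[0.61, 0.86, -0.36], [0.55, -0.01, -0.79], [0.57, -0.51, 0.50]]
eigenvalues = [-2.93, 0.98, 1.37]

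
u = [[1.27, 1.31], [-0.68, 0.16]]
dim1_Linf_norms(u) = [1.31, 0.68]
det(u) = 1.09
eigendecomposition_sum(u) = [[0.64+0.12j,(0.66-0.61j)], [(-0.34+0.32j),(0.08+0.64j)]] + [[(0.64-0.12j), 0.66+0.61j], [(-0.34-0.32j), (0.08-0.64j)]]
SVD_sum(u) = [[1.35, 1.22], [-0.30, -0.27]] + [[-0.08, 0.09], [-0.38, 0.43]]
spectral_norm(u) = 1.86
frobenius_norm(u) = 1.95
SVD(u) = [[-0.98, 0.21],[0.21, 0.98]] @ diag([1.8634164970697642, 0.5870936538988052]) @ [[-0.74, -0.67], [-0.67, 0.74]]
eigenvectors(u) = [[0.81+0.00j, 0.81-0.00j], [-0.34+0.47j, -0.34-0.47j]]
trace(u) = 1.43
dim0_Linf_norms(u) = [1.27, 1.31]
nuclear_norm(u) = 2.45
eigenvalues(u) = [(0.72+0.76j), (0.72-0.76j)]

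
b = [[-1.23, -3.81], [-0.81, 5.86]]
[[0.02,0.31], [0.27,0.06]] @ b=[[-0.28, 1.74], [-0.38, -0.68]]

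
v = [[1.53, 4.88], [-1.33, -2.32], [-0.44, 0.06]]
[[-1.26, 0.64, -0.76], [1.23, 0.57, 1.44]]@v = [[-2.44, -7.68], [0.49, 4.77]]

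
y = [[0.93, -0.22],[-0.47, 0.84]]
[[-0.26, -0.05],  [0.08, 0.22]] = y @ [[-0.3, 0.01], [-0.07, 0.27]]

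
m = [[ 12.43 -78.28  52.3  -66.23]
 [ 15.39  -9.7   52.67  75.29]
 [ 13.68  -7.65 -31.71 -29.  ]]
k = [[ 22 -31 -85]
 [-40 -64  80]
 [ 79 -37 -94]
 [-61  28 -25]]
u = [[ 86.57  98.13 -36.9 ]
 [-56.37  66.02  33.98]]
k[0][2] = -85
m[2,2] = -31.71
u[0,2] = -36.9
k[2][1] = -37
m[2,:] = [13.68, -7.65, -31.71, -29.0]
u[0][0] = 86.57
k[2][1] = -37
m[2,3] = -29.0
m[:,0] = [12.43, 15.39, 13.68]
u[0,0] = 86.57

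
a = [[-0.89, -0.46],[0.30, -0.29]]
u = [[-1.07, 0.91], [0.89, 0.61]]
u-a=[[-0.18,1.37], [0.59,0.90]]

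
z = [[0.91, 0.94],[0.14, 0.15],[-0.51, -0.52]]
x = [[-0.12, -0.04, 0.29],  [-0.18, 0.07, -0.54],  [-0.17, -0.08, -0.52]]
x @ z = [[-0.26, -0.27],[0.12, 0.12],[0.1, 0.1]]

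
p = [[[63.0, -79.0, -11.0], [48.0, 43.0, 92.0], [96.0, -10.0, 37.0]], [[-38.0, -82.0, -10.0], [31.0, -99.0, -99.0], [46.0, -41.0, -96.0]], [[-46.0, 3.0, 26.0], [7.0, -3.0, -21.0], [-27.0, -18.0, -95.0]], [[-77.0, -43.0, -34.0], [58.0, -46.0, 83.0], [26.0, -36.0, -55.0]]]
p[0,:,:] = [[63.0, -79.0, -11.0], [48.0, 43.0, 92.0], [96.0, -10.0, 37.0]]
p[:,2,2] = [37.0, -96.0, -95.0, -55.0]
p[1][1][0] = 31.0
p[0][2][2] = 37.0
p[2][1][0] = 7.0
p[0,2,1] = -10.0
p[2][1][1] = -3.0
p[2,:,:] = [[-46.0, 3.0, 26.0], [7.0, -3.0, -21.0], [-27.0, -18.0, -95.0]]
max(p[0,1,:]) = 92.0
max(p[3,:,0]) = 58.0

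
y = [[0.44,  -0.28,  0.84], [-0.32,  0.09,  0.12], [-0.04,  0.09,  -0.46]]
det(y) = -0.00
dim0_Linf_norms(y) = [0.44, 0.28, 0.84]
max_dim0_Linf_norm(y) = 0.84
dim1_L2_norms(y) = [0.99, 0.35, 0.47]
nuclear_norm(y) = 1.47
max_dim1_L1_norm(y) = 1.56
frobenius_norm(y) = 1.15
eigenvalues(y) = [0.55, 0.01, -0.49]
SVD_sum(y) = [[0.39,-0.27,0.86], [-0.02,0.01,-0.04], [-0.18,0.12,-0.39]] + [[0.05, -0.01, -0.02], [-0.30, 0.08, 0.16], [0.14, -0.03, -0.07]] + [[0.00, 0.0, 0.0], [0.00, 0.00, 0.0], [0.0, 0.0, 0.0]]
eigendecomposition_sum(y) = [[0.45, -0.2, 0.34], [-0.32, 0.14, -0.25], [-0.05, 0.02, -0.04]] + [[0.0,  0.00,  0.0], [0.00,  0.0,  0.01], [0.00,  0.0,  0.00]] + [[-0.01,  -0.08,  0.49], [-0.0,  -0.06,  0.36], [0.01,  0.07,  -0.43]]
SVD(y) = [[-0.91, 0.14, 0.39],[0.04, -0.9, 0.43],[0.41, 0.41, 0.82]] @ diag([1.0832522063411365, 0.3877506663099565, 0.0037520971795693306]) @ [[-0.40,0.27,-0.88],[0.86,-0.22,-0.46],[0.31,0.94,0.15]]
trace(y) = 0.07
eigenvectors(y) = [[0.81, -0.31, -0.66], [-0.58, -0.94, -0.48], [-0.08, -0.16, 0.57]]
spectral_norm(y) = 1.08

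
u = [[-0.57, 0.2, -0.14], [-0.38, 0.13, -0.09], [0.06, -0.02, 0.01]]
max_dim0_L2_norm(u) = 0.69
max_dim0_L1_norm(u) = 1.01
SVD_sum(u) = [[-0.57, 0.20, -0.14], [-0.38, 0.13, -0.09], [0.06, -0.02, 0.01]] + [[0.0,0.00,-0.0], [-0.00,-0.0,0.0], [0.00,0.0,-0.00]] + [[0.0, 0.00, 0.00], [-0.00, -0.00, -0.0], [-0.0, -0.0, -0.00]]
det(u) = -0.00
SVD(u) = [[-0.83,0.4,-0.39], [-0.55,-0.47,0.69], [0.09,0.79,0.61]] @ diag([0.7469719026162422, 0.0054822203340606475, 0.0017093747628535402]) @ [[0.92, -0.32, 0.22], [0.33, 0.32, -0.89], [-0.21, -0.89, -0.40]]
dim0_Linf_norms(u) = [0.57, 0.2, 0.14]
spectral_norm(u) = 0.75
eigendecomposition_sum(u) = [[-0.57,  0.20,  -0.14], [-0.39,  0.14,  -0.10], [0.06,  -0.02,  0.02]] + [[0.00, -0.0, 0.0], [0.0, -0.00, 0.01], [-0.00, 0.00, -0.00]] + [[0.0, -0.00, -0.00], [0.00, -0.00, -0.0], [0.00, -0.0, -0.00]]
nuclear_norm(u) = 0.75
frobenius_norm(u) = 0.75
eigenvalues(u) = [-0.42, -0.01, -0.0]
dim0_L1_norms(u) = [1.01, 0.35, 0.24]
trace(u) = -0.43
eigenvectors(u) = [[0.83, -0.4, 0.22], [0.56, -0.81, 0.89], [-0.09, 0.42, 0.39]]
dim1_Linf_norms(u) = [0.57, 0.38, 0.06]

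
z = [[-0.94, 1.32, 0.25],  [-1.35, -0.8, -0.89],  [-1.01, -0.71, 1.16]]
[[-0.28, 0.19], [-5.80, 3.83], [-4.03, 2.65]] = z @ [[3.0, -1.98], [1.87, -1.23], [0.28, -0.19]]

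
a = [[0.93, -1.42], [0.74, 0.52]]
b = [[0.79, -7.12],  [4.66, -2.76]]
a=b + [[0.14, 5.7], [-3.92, 3.28]]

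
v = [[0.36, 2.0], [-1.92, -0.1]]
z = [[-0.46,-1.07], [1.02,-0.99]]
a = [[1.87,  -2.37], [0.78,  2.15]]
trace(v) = 0.26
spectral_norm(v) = 2.20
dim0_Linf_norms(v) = [1.92, 2.0]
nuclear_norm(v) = 3.93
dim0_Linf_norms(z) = [1.02, 1.07]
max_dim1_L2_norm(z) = 1.42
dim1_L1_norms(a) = [4.24, 2.93]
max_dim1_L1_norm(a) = 4.24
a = v @ z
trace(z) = -1.45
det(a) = 5.87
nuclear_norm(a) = 5.11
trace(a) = 4.02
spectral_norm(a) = 3.36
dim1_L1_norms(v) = [2.36, 2.02]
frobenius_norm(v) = 2.80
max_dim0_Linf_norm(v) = 2.0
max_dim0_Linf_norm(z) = 1.07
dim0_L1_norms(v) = [2.28, 2.1]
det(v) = 3.80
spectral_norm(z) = 1.54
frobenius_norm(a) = 3.79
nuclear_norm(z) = 2.54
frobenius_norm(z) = 1.84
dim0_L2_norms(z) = [1.12, 1.46]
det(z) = 1.55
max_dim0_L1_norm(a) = 4.52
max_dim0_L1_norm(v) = 2.28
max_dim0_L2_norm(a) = 3.2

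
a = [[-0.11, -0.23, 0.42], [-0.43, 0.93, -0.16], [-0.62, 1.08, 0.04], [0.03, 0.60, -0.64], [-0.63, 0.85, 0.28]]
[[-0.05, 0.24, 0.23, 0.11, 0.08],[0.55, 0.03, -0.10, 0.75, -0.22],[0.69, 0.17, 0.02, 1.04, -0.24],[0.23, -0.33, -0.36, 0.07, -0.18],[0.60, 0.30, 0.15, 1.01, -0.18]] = a@ [[-0.34,0.04,0.12,-0.43,0.16],  [0.44,0.16,0.06,0.70,-0.14],  [0.03,0.66,0.62,0.53,0.16]]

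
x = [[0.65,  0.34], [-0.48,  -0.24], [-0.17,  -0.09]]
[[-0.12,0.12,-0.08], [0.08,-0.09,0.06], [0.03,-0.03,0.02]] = x@[[-0.05, 0.20, -0.14], [-0.25, -0.02, 0.03]]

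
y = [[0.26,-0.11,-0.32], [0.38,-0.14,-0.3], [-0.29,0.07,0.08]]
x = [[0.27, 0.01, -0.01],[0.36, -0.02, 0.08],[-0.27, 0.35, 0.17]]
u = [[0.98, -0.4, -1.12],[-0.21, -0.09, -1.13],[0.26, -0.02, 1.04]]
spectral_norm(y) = 0.71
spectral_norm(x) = 0.58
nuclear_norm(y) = 0.87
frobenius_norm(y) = 0.73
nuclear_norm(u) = 3.02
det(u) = -0.11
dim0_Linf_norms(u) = [0.98, 0.4, 1.13]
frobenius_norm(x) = 0.66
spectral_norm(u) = 1.96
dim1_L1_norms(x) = [0.29, 0.46, 0.79]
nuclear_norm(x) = 0.95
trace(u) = 1.93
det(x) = -0.01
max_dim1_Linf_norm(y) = 0.38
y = x @ u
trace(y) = 0.20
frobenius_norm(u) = 2.20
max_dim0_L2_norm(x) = 0.52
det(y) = 0.00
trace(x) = 0.42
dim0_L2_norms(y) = [0.54, 0.19, 0.45]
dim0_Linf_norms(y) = [0.38, 0.14, 0.32]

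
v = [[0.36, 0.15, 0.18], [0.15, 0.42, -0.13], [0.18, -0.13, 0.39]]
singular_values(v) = [0.56, 0.53, 0.08]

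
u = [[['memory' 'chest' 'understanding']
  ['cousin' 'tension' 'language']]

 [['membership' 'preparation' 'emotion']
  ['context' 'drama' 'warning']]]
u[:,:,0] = [['memory', 'cousin'], ['membership', 'context']]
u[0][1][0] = 'cousin'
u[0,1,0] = 'cousin'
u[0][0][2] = 'understanding'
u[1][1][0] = 'context'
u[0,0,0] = 'memory'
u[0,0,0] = 'memory'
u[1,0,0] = 'membership'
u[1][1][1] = 'drama'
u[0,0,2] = 'understanding'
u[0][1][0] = 'cousin'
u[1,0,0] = 'membership'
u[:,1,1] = ['tension', 'drama']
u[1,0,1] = 'preparation'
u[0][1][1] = 'tension'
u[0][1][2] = 'language'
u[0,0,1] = 'chest'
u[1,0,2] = 'emotion'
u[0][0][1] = 'chest'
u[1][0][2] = 'emotion'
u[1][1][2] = 'warning'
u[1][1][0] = 'context'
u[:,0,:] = [['memory', 'chest', 'understanding'], ['membership', 'preparation', 'emotion']]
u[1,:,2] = ['emotion', 'warning']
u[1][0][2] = 'emotion'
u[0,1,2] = 'language'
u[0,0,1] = 'chest'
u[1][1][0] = 'context'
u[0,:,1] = ['chest', 'tension']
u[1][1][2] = 'warning'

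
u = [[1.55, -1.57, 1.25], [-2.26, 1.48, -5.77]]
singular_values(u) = [6.71, 1.42]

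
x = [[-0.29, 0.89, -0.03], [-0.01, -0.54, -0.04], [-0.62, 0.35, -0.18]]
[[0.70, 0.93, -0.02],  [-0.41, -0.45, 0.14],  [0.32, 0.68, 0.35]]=x @ [[-0.08, -0.43, -0.5], [0.76, 0.89, -0.21], [-0.02, -0.55, -0.65]]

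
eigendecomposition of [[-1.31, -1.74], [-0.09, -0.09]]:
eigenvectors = [[-1.00, 0.79], [-0.07, -0.61]]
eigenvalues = [-1.43, 0.03]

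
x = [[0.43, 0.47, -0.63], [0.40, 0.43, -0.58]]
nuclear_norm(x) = 1.22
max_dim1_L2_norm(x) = 0.9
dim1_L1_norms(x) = [1.53, 1.41]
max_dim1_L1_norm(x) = 1.53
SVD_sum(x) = [[0.43, 0.47, -0.63], [0.40, 0.43, -0.58]] + [[-0.0, 0.0, -0.0],[0.0, -0.00, 0.00]]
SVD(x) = [[-0.74, -0.68], [-0.68, 0.74]] @ diag([1.2181900596581128, 0.0036025754903384532]) @ [[-0.48, -0.52, 0.7], [0.79, -0.61, 0.08]]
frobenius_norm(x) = 1.22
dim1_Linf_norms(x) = [0.63, 0.58]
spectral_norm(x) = 1.22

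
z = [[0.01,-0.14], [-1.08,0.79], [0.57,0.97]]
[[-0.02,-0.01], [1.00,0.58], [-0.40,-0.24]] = z @ [[-0.86, -0.5], [0.09, 0.05]]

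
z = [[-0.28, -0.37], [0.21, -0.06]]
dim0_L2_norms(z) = [0.35, 0.37]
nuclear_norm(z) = 0.67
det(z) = 0.09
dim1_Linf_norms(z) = [0.37, 0.21]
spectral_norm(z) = 0.47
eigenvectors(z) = [[0.80+0.00j, (0.8-0j)], [(-0.24-0.55j), (-0.24+0.55j)]]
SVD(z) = [[-0.98, 0.20], [0.20, 0.98]] @ diag([0.47216943136678663, 0.2001400211920778]) @ [[0.67, 0.74], [0.74, -0.67]]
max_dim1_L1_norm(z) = 0.65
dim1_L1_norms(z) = [0.65, 0.27]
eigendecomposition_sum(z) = [[-0.14+0.09j, -0.19-0.12j], [(0.1+0.07j), -0.03+0.16j]] + [[-0.14-0.09j, (-0.19+0.12j)], [(0.1-0.07j), (-0.03-0.16j)]]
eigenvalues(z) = [(-0.17+0.26j), (-0.17-0.26j)]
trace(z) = -0.34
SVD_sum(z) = [[-0.31, -0.34], [0.06, 0.07]] + [[0.03, -0.03], [0.15, -0.13]]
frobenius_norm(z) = 0.51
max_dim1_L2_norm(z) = 0.46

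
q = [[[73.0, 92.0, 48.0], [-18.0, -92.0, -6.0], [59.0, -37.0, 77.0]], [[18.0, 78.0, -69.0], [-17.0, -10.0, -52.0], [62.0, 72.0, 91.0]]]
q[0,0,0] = 73.0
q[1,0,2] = -69.0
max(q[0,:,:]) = 92.0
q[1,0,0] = 18.0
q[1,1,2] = -52.0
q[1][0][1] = 78.0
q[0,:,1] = [92.0, -92.0, -37.0]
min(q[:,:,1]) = -92.0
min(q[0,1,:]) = -92.0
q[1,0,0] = 18.0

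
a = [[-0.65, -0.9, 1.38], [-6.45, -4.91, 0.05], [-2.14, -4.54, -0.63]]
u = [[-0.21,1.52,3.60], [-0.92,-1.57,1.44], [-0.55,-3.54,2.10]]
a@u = [[0.21, -4.46, -0.74],[5.84, -2.27, -30.19],[4.97, 6.11, -15.56]]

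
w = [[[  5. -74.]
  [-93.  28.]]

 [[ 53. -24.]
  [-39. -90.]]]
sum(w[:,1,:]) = -194.0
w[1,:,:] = [[53.0, -24.0], [-39.0, -90.0]]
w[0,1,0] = -93.0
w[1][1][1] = -90.0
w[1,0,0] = 53.0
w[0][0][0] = 5.0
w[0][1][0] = -93.0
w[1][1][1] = -90.0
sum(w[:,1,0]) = -132.0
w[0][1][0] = -93.0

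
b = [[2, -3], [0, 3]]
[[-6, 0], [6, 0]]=b @ [[0, 0], [2, 0]]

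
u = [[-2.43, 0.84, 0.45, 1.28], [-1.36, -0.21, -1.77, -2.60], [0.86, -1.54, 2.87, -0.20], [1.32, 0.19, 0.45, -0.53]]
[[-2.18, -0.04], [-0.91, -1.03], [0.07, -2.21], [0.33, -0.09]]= u @ [[0.74, 0.35], [-0.79, 0.36], [-0.59, -0.64], [0.43, 0.62]]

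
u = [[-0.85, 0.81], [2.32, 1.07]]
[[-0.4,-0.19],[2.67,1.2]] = u@[[0.93, 0.42], [0.48, 0.21]]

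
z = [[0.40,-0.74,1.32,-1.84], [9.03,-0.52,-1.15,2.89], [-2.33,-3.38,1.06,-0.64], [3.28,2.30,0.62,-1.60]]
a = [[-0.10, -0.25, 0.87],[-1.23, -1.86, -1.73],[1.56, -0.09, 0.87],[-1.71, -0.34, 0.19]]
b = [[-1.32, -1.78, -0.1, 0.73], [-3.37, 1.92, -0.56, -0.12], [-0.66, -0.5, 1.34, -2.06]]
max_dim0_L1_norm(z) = 15.04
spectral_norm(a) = 3.33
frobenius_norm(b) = 5.25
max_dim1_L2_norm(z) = 9.56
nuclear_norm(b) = 8.84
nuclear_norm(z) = 17.83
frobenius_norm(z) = 11.61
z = a @ b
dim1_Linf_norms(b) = [1.78, 3.37, 2.06]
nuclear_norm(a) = 6.10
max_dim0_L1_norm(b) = 5.35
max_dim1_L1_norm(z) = 13.59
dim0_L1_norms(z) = [15.04, 6.94, 4.15, 6.97]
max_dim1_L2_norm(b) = 3.92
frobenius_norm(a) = 3.88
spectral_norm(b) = 3.94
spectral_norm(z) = 10.28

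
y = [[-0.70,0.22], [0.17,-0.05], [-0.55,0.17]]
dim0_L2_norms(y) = [0.91, 0.28]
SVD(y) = [[-0.77, -0.49], [0.19, -0.79], [-0.61, 0.38]] @ diag([0.9493086931709552, 0.0036062542967867377]) @ [[0.95, -0.30], [-0.3, -0.95]]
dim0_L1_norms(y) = [1.42, 0.44]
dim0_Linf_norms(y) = [0.7, 0.22]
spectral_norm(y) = 0.95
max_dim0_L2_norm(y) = 0.91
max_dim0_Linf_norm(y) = 0.7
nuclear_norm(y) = 0.95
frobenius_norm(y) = 0.95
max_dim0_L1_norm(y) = 1.42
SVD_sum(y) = [[-0.70, 0.22], [0.17, -0.05], [-0.55, 0.17]] + [[0.00, 0.00],  [0.00, 0.00],  [-0.00, -0.00]]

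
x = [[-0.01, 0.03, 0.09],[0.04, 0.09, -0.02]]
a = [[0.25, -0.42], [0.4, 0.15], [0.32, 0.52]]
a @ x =[[-0.02, -0.03, 0.03], [0.0, 0.03, 0.03], [0.02, 0.06, 0.02]]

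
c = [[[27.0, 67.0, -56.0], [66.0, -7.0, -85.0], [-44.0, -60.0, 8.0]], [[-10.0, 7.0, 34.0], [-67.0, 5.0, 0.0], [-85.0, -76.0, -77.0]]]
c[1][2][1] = -76.0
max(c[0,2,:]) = 8.0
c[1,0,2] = 34.0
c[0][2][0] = -44.0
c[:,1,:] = [[66.0, -7.0, -85.0], [-67.0, 5.0, 0.0]]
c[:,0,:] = [[27.0, 67.0, -56.0], [-10.0, 7.0, 34.0]]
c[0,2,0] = -44.0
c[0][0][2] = -56.0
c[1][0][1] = 7.0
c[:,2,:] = [[-44.0, -60.0, 8.0], [-85.0, -76.0, -77.0]]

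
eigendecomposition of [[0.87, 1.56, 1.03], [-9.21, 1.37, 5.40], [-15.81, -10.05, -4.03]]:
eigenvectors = [[(0.27+0j), (0.12+0.06j), 0.12-0.06j], [(-0.68+0j), 0.08+0.59j, (0.08-0.59j)], [0.69+0.00j, (-0.79+0j), -0.79-0.00j]]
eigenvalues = [(-0.41+0j), (-0.69+8.72j), (-0.69-8.72j)]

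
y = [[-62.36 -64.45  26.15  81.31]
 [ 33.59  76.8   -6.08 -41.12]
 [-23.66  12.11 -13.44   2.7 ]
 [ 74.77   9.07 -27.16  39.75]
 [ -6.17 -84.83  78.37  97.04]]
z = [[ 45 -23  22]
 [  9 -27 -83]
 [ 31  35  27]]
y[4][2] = 78.37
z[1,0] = 9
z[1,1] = -27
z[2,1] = 35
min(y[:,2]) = -27.16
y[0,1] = -64.45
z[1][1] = -27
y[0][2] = 26.15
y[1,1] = 76.8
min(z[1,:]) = -83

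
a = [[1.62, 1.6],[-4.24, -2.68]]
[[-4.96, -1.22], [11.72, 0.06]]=a@[[-2.24,1.30], [-0.83,-2.08]]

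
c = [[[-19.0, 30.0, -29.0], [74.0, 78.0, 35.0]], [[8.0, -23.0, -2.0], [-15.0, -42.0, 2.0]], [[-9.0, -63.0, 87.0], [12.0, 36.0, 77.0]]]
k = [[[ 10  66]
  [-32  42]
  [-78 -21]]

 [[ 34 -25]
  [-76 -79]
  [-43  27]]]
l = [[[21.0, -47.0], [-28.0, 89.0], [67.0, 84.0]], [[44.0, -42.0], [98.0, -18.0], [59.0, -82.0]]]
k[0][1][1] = 42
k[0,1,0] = -32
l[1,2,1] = -82.0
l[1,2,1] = -82.0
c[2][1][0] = 12.0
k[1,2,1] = 27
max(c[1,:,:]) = 8.0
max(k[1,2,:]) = 27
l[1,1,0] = 98.0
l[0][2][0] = 67.0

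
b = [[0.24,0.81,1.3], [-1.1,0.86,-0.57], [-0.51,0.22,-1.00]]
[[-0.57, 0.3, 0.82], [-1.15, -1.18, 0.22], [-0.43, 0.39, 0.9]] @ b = [[-0.88, -0.02, -1.73],[0.91, -1.9, -1.04],[-0.99, 0.19, -1.68]]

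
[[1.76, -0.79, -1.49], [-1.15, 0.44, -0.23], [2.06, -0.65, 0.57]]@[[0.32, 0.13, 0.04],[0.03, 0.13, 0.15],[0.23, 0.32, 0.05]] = [[0.20, -0.35, -0.12], [-0.41, -0.17, 0.01], [0.77, 0.37, 0.01]]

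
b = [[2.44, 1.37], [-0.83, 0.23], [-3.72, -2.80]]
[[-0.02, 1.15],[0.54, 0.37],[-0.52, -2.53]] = b @ [[-0.44, -0.14], [0.77, 1.09]]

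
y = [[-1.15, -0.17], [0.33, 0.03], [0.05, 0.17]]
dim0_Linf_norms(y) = [1.15, 0.17]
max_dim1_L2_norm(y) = 1.16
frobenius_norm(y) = 1.22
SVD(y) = [[-0.96, 0.03], [0.27, -0.12], [0.06, 0.99]] @ diag([1.2109508888750065, 0.16185779169638898]) @ [[0.99, 0.15], [-0.15, 0.99]]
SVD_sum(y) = [[-1.15,-0.17], [0.33,0.05], [0.07,0.01]] + [[-0.0, 0.0], [0.0, -0.02], [-0.02, 0.16]]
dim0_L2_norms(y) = [1.2, 0.24]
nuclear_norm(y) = 1.37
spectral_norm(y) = 1.21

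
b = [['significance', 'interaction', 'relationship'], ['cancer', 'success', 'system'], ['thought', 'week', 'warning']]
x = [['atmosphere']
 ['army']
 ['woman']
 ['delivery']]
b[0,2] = 'relationship'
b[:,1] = ['interaction', 'success', 'week']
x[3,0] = 'delivery'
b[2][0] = 'thought'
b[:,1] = ['interaction', 'success', 'week']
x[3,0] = 'delivery'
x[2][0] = 'woman'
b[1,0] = 'cancer'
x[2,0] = 'woman'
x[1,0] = 'army'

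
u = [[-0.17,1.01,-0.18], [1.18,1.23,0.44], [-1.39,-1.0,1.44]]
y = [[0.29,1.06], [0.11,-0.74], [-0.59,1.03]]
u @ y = [[0.17, -1.11], [0.22, 0.79], [-1.36, 0.75]]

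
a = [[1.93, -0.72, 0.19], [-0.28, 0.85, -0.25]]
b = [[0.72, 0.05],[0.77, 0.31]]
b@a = [[1.38, -0.48, 0.12],[1.40, -0.29, 0.07]]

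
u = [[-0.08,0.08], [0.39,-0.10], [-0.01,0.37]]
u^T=[[-0.08, 0.39, -0.01],[0.08, -0.10, 0.37]]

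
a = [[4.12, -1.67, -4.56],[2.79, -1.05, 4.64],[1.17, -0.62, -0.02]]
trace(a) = 3.05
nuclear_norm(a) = 12.11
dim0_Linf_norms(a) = [4.12, 1.67, 4.64]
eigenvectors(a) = [[-0.34-0.46j, (-0.34+0.46j), -0.49+0.00j], [(-0.79+0j), -0.79-0.00j, (-0.87+0j)], [(-0.17-0.12j), (-0.17+0.12j), -0.04+0.00j]]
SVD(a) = [[-0.89, -0.43, -0.18], [0.45, -0.87, -0.17], [-0.08, -0.23, 0.97]] @ diag([6.720036981597848, 5.248549888805262, 0.14362113590810432]) @ [[-0.37, 0.16, 0.92], [-0.85, 0.34, -0.4], [-0.37, -0.93, 0.01]]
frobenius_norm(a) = 8.53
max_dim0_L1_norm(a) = 9.22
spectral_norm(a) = 6.72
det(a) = 5.07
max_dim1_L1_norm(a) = 10.35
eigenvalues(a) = [(1.15+2.33j), (1.15-2.33j), (0.75+0j)]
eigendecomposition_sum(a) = [[1.77-0.53j, -0.94+0.06j, (-1.21+4.73j)],[0.89-2.40j, -0.71+1.09j, 4.22+5.26j],[0.56-0.37j, -0.32+0.12j, (0.08+1.77j)]] + [[1.77+0.53j, -0.94-0.06j, (-1.21-4.73j)],  [(0.89+2.4j), -0.71-1.09j, 4.22-5.26j],  [(0.56+0.37j), -0.32-0.12j, (0.08-1.77j)]] + [[(0.57+0j), 0.21-0.00j, (-2.14-0j)], [(1.01+0j), 0.37-0.00j, (-3.8-0j)], [(0.05+0j), 0.02-0.00j, (-0.19-0j)]]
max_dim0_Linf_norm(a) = 4.64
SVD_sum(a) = [[2.20,-0.93,-5.46],  [-1.13,0.48,2.80],  [0.2,-0.09,-0.50]] + [[1.91, -0.76, 0.90], [3.91, -1.55, 1.84], [1.02, -0.4, 0.48]] + [[0.01, 0.02, -0.00], [0.01, 0.02, -0.00], [-0.05, -0.13, 0.00]]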